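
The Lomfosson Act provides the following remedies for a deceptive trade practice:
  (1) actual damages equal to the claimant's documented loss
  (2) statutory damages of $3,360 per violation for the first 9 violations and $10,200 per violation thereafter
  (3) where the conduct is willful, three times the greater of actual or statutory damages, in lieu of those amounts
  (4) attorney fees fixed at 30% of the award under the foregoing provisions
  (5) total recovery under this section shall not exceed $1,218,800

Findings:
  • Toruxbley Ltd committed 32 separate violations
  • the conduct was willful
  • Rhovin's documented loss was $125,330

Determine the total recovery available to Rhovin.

First 9 violations: 9 × $3,360 = $30,240
Remaining violations: (32 − 9) × $10,200 = $234,600
Statutory damages: $30,240 + $234,600 = $264,840
Greater of actual damages ($125,330) or statutory damages ($264,840): $264,840
Trebled: 3 × $264,840 = $794,520
Attorney fees: 30% of $794,520 = $238,356
Total before cap: $794,520 + $238,356 = $1,032,876
Cap at $1,218,800: $1,032,876 is within the cap, no reduction.

$1,032,876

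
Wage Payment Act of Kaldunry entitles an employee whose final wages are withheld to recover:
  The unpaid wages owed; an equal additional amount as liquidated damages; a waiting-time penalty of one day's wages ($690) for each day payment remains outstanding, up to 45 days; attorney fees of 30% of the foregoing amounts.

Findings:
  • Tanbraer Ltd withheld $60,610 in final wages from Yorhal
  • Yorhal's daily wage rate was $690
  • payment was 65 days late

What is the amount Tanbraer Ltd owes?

$197,951

Liquidated damages (equal amount): $60,610
Penalty days: min(65, 45) = 45
Waiting-time penalty: 45 × $690 = $31,050
Subtotal: $60,610 + $60,610 + $31,050 = $152,270
Attorney fees: 30% of $152,270 = $45,681
Total award: $152,270 + $45,681 = $197,951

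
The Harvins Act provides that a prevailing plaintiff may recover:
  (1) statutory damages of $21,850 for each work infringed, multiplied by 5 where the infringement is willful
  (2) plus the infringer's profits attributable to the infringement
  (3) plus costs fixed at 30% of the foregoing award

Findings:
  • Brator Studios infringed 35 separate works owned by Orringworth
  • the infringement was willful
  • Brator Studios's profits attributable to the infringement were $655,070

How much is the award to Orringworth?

Award: $5,822,466

Statutory damages: 35 × $21,850 = $764,750
Multiplied by 5: 5 × $764,750 = $3,823,750
Combined award: $3,823,750 + $655,070 = $4,478,820
Costs: 30% of $4,478,820 = $1,343,646
Award plus costs: $4,478,820 + $1,343,646 = $5,822,466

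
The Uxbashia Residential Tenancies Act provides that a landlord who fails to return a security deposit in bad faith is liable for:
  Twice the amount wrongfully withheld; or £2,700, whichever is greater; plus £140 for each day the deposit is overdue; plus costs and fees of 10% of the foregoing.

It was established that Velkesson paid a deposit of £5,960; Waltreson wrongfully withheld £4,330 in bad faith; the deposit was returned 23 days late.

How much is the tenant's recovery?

Doubled: 2 × £4,330 = £8,660
Minimum £2,700: £8,660 meets the minimum, no increase.
Late-return penalty: 23 × £140 = £3,220
Damages plus late penalty: £8,660 + £3,220 = £11,880
Costs and fees: 10% of £11,880 = £1,188
Total recovery: £11,880 + £1,188 = £13,068

£13,068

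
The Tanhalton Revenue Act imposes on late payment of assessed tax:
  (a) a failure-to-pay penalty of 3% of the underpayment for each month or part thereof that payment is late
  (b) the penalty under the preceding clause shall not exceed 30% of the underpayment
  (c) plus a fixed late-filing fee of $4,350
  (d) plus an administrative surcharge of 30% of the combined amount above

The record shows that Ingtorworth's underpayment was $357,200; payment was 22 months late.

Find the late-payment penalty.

Accrued rate: 3% × 22 = 66%, capped at 30% → 30%
Failure-to-pay penalty: 30% of $357,200 = $107,160
Penalty before surcharge: $107,160 + $4,350 = $111,510
Administrative surcharge: 30% of $111,510 = $33,453
Total penalty: $111,510 + $33,453 = $144,963

$144,963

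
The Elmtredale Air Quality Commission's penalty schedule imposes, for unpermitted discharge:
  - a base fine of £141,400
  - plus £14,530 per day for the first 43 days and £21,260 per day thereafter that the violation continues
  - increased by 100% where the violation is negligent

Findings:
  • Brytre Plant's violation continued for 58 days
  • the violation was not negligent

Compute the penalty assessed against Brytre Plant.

First 43 days: 43 × £14,530 = £624,790
Remaining days: (58 − 43) × £21,260 = £318,900
Per-day component: £624,790 + £318,900 = £943,690
Base plus per-day: £141,400 + £943,690 = £1,085,090
The violation was not negligent: no 100% increase.

£1,085,090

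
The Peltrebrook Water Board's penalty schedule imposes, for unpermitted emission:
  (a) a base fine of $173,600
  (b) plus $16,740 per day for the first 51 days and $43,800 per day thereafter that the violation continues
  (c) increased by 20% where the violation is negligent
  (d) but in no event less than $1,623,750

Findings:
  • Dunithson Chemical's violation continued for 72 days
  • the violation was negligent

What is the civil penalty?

First 51 days: 51 × $16,740 = $853,740
Remaining days: (72 − 51) × $43,800 = $919,800
Per-day component: $853,740 + $919,800 = $1,773,540
Base plus per-day: $173,600 + $1,773,540 = $1,947,140
Enhancement: 20% of $1,947,140 = $389,428
Enhanced fine: $1,947,140 + $389,428 = $2,336,568
Minimum $1,623,750: $2,336,568 meets the minimum, no increase.

$2,336,568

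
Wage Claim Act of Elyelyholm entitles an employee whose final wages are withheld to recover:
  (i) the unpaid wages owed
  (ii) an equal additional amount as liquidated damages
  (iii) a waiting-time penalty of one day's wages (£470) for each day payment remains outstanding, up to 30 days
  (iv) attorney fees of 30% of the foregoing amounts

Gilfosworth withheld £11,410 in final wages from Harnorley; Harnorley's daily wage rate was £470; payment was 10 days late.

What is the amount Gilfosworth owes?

£35,776

Liquidated damages (equal amount): £11,410
Penalty days: min(10, 30) = 10
Waiting-time penalty: 10 × £470 = £4,700
Subtotal: £11,410 + £11,410 + £4,700 = £27,520
Attorney fees: 30% of £27,520 = £8,256
Total award: £27,520 + £8,256 = £35,776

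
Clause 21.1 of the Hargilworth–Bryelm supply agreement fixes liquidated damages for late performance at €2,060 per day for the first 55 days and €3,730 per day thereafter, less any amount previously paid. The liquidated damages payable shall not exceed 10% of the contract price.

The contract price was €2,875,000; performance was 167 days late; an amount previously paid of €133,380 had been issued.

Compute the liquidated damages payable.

€287,500

First 55 days: 55 × €2,060 = €113,300
Remaining days: (167 − 55) × €3,730 = €417,760
Accrued per-day damages: €113,300 + €417,760 = €531,060
Less amount previously paid: €531,060 − €133,380 = €397,680
Cap: 10% of €2,875,000 = €287,500
Cap at €287,500: €397,680 exceeds the cap → €287,500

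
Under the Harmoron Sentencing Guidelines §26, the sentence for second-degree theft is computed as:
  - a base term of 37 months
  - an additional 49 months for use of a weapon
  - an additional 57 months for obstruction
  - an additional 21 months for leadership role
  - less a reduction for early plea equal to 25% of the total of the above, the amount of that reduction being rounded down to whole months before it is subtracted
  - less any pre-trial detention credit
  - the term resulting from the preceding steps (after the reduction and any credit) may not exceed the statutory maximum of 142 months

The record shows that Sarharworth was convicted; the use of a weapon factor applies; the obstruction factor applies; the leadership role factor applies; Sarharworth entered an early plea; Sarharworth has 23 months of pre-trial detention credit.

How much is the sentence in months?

Use of a weapon enhancement: +49 months
Obstruction enhancement: +57 months
Leadership role enhancement: +21 months
Adjusted term: 37 months + 49 months + 57 months + 21 months = 164 months
Early plea reduction: 25% of 164 months = 41 months (rounded down)
After reduction: 164 − 41 = 123 months
Less pre-trial detention credit: 123 months − 23 months = 100 months
Cap at 142 months: 100 months is within the cap, no reduction.

100 months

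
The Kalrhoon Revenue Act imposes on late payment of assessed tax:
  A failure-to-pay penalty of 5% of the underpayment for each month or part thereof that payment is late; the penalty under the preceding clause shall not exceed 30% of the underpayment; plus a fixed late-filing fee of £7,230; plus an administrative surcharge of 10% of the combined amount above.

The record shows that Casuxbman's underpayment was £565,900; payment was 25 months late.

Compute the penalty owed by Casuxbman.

Accrued rate: 5% × 25 = 125%, capped at 30% → 30%
Failure-to-pay penalty: 30% of £565,900 = £169,770
Penalty before surcharge: £169,770 + £7,230 = £177,000
Administrative surcharge: 10% of £177,000 = £17,700
Total penalty: £177,000 + £17,700 = £194,700

£194,700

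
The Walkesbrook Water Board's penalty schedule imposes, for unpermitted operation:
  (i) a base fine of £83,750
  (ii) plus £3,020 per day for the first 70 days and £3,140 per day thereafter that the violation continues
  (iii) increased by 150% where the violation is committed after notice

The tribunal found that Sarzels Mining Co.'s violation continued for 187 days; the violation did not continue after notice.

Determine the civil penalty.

First 70 days: 70 × £3,020 = £211,400
Remaining days: (187 − 70) × £3,140 = £367,380
Per-day component: £211,400 + £367,380 = £578,780
Base plus per-day: £83,750 + £578,780 = £662,530
The violation did not continue after notice: no 150% increase.

£662,530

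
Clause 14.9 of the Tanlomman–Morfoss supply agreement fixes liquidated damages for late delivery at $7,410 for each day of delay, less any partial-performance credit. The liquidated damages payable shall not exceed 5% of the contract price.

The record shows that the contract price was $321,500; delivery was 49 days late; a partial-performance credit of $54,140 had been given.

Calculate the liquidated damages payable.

Per-day damages: 49 × $7,410 = $363,090
Less partial-performance credit: $363,090 − $54,140 = $308,950
Cap: 5% of $321,500 = $16,075
Cap at $16,075: $308,950 exceeds the cap → $16,075

$16,075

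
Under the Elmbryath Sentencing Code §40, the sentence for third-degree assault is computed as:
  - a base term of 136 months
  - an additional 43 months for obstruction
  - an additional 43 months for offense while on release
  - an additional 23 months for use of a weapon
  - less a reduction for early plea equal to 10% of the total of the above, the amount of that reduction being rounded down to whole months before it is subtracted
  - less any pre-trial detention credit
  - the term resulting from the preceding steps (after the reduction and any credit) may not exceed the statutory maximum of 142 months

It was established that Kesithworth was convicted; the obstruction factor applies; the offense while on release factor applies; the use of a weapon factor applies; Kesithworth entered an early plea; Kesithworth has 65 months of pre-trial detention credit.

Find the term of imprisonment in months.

142 months

Obstruction enhancement: +43 months
Offense while on release enhancement: +43 months
Use of a weapon enhancement: +23 months
Adjusted term: 136 months + 43 months + 43 months + 23 months = 245 months
Early plea reduction: 10% of 245 months = 24 months (rounded down)
After reduction: 245 − 24 = 221 months
Less pre-trial detention credit: 221 months − 65 months = 156 months
Cap at 142 months: 156 months exceeds the cap → 142 months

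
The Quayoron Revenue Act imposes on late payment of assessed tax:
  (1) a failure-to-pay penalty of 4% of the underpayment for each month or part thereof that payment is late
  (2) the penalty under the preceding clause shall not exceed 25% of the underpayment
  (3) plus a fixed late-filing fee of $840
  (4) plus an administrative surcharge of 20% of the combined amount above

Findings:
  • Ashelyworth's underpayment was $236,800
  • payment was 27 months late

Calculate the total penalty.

Accrued rate: 4% × 27 = 108%, capped at 25% → 25%
Failure-to-pay penalty: 25% of $236,800 = $59,200
Penalty before surcharge: $59,200 + $840 = $60,040
Administrative surcharge: 20% of $60,040 = $12,008
Total penalty: $60,040 + $12,008 = $72,048

Penalty: $72,048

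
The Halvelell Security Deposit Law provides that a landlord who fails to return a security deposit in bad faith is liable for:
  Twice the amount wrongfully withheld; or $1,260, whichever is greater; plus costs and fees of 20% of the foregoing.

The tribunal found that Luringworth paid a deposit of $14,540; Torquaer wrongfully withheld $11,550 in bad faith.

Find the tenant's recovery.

Doubled: 2 × $11,550 = $23,100
Minimum $1,260: $23,100 meets the minimum, no increase.
Costs and fees: 20% of $23,100 = $4,620
Total recovery: $23,100 + $4,620 = $27,720

$27,720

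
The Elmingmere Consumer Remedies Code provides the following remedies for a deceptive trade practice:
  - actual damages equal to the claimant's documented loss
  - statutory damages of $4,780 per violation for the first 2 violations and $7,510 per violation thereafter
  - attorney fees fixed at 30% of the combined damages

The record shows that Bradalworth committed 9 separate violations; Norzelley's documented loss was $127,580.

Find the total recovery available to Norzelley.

First 2 violations: 2 × $4,780 = $9,560
Remaining violations: (9 − 2) × $7,510 = $52,570
Statutory damages: $9,560 + $52,570 = $62,130
Combined damages: $127,580 + $62,130 = $189,710
Attorney fees: 30% of $189,710 = $56,913
Total recovery: $189,710 + $56,913 = $246,623

$246,623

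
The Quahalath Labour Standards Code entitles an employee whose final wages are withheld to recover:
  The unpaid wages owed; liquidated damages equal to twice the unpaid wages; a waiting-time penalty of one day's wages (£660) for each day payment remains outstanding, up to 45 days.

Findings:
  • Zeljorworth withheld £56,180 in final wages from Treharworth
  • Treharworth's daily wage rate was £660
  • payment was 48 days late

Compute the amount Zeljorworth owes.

Total award: £198,240

Doubled: 2 × £56,180 = £112,360
Penalty days: min(48, 45) = 45
Waiting-time penalty: 45 × £660 = £29,700
Total award: £56,180 + £112,360 + £29,700 = £198,240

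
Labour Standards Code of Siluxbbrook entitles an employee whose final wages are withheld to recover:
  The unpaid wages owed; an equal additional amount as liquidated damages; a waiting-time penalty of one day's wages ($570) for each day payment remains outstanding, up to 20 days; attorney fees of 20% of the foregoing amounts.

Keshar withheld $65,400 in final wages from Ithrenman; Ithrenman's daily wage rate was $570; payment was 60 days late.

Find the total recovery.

$170,640

Liquidated damages (equal amount): $65,400
Penalty days: min(60, 20) = 20
Waiting-time penalty: 20 × $570 = $11,400
Subtotal: $65,400 + $65,400 + $11,400 = $142,200
Attorney fees: 20% of $142,200 = $28,440
Total award: $142,200 + $28,440 = $170,640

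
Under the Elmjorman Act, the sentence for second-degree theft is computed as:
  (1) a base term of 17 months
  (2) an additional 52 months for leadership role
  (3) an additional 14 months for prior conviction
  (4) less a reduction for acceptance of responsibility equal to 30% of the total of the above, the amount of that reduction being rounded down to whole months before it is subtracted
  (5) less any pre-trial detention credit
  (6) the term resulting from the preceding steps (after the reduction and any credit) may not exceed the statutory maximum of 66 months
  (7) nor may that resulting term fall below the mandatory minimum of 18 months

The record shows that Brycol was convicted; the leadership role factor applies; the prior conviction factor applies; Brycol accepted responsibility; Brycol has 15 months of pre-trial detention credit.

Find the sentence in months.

Leadership role enhancement: +52 months
Prior conviction enhancement: +14 months
Adjusted term: 17 months + 52 months + 14 months = 83 months
Acceptance of responsibility reduction: 30% of 83 months = 24 months (rounded down)
After reduction: 83 − 24 = 59 months
Less pre-trial detention credit: 59 months − 15 months = 44 months
Cap at 66 months: 44 months is within the cap, no reduction.
Minimum 18 months: 44 months meets the minimum, no increase.

44 months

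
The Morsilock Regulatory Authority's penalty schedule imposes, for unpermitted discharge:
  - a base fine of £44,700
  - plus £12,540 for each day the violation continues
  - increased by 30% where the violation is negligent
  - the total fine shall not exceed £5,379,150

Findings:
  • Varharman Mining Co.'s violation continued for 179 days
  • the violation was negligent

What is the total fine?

Per-day component: 179 × £12,540 = £2,244,660
Base plus per-day: £44,700 + £2,244,660 = £2,289,360
Enhancement: 30% of £2,289,360 = £686,808
Enhanced fine: £2,289,360 + £686,808 = £2,976,168
Cap at £5,379,150: £2,976,168 is within the cap, no reduction.

£2,976,168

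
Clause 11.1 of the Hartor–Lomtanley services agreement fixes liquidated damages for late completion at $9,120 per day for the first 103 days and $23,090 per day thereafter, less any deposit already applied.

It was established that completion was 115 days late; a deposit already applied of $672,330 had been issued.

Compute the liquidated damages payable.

$544,110

First 103 days: 103 × $9,120 = $939,360
Remaining days: (115 − 103) × $23,090 = $277,080
Accrued per-day damages: $939,360 + $277,080 = $1,216,440
Less deposit already applied: $1,216,440 − $672,330 = $544,110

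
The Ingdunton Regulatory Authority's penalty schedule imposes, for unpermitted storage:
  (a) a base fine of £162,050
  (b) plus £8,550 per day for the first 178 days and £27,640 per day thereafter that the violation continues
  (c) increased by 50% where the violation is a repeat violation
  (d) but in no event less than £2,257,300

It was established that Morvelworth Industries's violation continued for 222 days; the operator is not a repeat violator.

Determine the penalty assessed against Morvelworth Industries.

Civil penalty: £2,900,110

First 178 days: 178 × £8,550 = £1,521,900
Remaining days: (222 − 178) × £27,640 = £1,216,160
Per-day component: £1,521,900 + £1,216,160 = £2,738,060
Base plus per-day: £162,050 + £2,738,060 = £2,900,110
The operator is not a repeat violator: no 50% increase.
Minimum £2,257,300: £2,900,110 meets the minimum, no increase.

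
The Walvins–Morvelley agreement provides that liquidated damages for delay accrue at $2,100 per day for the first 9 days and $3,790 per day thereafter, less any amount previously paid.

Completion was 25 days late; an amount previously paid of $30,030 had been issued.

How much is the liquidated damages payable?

$49,510

First 9 days: 9 × $2,100 = $18,900
Remaining days: (25 − 9) × $3,790 = $60,640
Accrued per-day damages: $18,900 + $60,640 = $79,540
Less amount previously paid: $79,540 − $30,030 = $49,510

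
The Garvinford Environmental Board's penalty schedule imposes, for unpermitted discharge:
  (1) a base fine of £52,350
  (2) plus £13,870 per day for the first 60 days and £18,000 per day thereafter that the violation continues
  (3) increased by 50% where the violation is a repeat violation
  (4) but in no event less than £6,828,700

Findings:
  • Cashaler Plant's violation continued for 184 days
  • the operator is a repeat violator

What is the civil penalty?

First 60 days: 60 × £13,870 = £832,200
Remaining days: (184 − 60) × £18,000 = £2,232,000
Per-day component: £832,200 + £2,232,000 = £3,064,200
Base plus per-day: £52,350 + £3,064,200 = £3,116,550
Enhancement: 50% of £3,116,550 = £1,558,275
Enhanced fine: £3,116,550 + £1,558,275 = £4,674,825
Minimum £6,828,700: £4,674,825 is below the minimum → £6,828,700

£6,828,700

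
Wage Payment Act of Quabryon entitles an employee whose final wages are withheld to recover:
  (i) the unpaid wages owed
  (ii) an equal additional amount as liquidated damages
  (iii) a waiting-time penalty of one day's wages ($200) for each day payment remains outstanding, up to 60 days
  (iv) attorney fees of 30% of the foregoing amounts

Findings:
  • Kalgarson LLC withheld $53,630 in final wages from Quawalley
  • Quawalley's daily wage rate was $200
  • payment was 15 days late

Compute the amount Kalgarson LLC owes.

$143,338

Liquidated damages (equal amount): $53,630
Penalty days: min(15, 60) = 15
Waiting-time penalty: 15 × $200 = $3,000
Subtotal: $53,630 + $53,630 + $3,000 = $110,260
Attorney fees: 30% of $110,260 = $33,078
Total award: $110,260 + $33,078 = $143,338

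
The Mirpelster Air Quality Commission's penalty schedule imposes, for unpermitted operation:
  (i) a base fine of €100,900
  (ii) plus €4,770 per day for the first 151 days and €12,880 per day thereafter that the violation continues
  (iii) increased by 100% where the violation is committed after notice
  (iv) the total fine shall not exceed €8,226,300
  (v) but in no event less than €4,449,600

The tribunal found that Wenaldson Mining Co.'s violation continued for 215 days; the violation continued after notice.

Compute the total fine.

First 151 days: 151 × €4,770 = €720,270
Remaining days: (215 − 151) × €12,880 = €824,320
Per-day component: €720,270 + €824,320 = €1,544,590
Base plus per-day: €100,900 + €1,544,590 = €1,645,490
Enhancement: 100% of €1,645,490 = €1,645,490
Enhanced fine: €1,645,490 + €1,645,490 = €3,290,980
Cap at €8,226,300: €3,290,980 is within the cap, no reduction.
Minimum €4,449,600: €3,290,980 is below the minimum → €4,449,600

€4,449,600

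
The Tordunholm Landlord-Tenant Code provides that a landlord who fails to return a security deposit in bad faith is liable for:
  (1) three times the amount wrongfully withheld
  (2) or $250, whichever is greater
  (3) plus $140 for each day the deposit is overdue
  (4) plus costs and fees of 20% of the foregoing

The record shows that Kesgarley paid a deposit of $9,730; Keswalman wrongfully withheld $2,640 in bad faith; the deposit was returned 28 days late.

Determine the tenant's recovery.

$14,208

Trebled: 3 × $2,640 = $7,920
Minimum $250: $7,920 meets the minimum, no increase.
Late-return penalty: 28 × $140 = $3,920
Damages plus late penalty: $7,920 + $3,920 = $11,840
Costs and fees: 20% of $11,840 = $2,368
Total recovery: $11,840 + $2,368 = $14,208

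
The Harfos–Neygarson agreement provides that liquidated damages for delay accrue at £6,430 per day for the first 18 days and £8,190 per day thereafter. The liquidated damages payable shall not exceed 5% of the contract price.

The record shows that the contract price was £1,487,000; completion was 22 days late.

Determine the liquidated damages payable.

£74,350

First 18 days: 18 × £6,430 = £115,740
Remaining days: (22 − 18) × £8,190 = £32,760
Accrued per-day damages: £115,740 + £32,760 = £148,500
Cap: 5% of £1,487,000 = £74,350
Cap at £74,350: £148,500 exceeds the cap → £74,350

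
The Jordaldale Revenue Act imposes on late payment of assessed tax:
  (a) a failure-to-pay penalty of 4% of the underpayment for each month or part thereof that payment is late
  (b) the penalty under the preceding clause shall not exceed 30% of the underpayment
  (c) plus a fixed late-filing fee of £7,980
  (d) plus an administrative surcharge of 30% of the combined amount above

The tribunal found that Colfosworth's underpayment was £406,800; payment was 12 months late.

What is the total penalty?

Accrued rate: 4% × 12 = 48%, capped at 30% → 30%
Failure-to-pay penalty: 30% of £406,800 = £122,040
Penalty before surcharge: £122,040 + £7,980 = £130,020
Administrative surcharge: 30% of £130,020 = £39,006
Total penalty: £130,020 + £39,006 = £169,026

£169,026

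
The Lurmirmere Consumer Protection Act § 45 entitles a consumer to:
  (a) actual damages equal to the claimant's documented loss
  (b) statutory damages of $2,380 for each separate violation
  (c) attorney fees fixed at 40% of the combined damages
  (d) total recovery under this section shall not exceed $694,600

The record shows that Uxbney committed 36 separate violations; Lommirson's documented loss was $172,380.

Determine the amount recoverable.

Statutory damages: 36 × $2,380 = $85,680
Combined damages: $172,380 + $85,680 = $258,060
Attorney fees: 40% of $258,060 = $103,224
Total before cap: $258,060 + $103,224 = $361,284
Cap at $694,600: $361,284 is within the cap, no reduction.

$361,284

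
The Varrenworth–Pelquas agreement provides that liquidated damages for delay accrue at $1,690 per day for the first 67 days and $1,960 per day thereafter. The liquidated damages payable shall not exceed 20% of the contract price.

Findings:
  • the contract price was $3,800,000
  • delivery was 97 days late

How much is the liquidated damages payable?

First 67 days: 67 × $1,690 = $113,230
Remaining days: (97 − 67) × $1,960 = $58,800
Accrued per-day damages: $113,230 + $58,800 = $172,030
Cap: 20% of $3,800,000 = $760,000
Cap at $760,000: $172,030 is within the cap, no reduction.

$172,030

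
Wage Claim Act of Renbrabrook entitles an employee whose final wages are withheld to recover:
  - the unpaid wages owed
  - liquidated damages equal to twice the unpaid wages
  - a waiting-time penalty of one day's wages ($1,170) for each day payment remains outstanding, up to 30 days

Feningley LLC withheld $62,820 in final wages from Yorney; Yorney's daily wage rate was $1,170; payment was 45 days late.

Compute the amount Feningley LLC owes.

Doubled: 2 × $62,820 = $125,640
Penalty days: min(45, 30) = 30
Waiting-time penalty: 30 × $1,170 = $35,100
Total award: $62,820 + $125,640 + $35,100 = $223,560

$223,560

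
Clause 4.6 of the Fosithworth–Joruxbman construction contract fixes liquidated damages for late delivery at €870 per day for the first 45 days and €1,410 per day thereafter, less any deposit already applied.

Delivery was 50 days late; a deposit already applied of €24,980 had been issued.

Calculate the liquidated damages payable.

€21,220

First 45 days: 45 × €870 = €39,150
Remaining days: (50 − 45) × €1,410 = €7,050
Accrued per-day damages: €39,150 + €7,050 = €46,200
Less deposit already applied: €46,200 − €24,980 = €21,220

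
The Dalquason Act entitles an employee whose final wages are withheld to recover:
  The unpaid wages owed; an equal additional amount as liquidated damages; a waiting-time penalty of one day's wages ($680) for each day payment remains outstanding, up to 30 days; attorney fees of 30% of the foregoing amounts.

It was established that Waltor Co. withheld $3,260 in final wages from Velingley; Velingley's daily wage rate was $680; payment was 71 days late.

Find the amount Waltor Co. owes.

$34,996

Liquidated damages (equal amount): $3,260
Penalty days: min(71, 30) = 30
Waiting-time penalty: 30 × $680 = $20,400
Subtotal: $3,260 + $3,260 + $20,400 = $26,920
Attorney fees: 30% of $26,920 = $8,076
Total award: $26,920 + $8,076 = $34,996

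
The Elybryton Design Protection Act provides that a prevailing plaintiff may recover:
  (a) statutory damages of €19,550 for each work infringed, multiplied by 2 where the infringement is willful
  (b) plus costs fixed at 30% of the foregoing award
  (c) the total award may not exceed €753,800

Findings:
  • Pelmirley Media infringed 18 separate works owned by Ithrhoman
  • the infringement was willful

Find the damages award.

Statutory damages: 18 × €19,550 = €351,900
Doubled: 2 × €351,900 = €703,800
Costs: 30% of €703,800 = €211,140
Award plus costs: €703,800 + €211,140 = €914,940
Cap at €753,800: €914,940 exceeds the cap → €753,800

€753,800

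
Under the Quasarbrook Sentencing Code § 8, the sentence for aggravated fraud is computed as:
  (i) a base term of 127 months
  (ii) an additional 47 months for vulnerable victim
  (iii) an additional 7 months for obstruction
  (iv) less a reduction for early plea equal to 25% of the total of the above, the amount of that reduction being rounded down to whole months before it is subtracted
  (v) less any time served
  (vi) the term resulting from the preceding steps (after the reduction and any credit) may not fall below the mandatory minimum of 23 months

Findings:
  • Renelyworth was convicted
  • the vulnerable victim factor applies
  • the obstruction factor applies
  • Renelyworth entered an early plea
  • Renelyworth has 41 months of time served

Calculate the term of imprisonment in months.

95 months

Vulnerable victim enhancement: +47 months
Obstruction enhancement: +7 months
Adjusted term: 127 months + 47 months + 7 months = 181 months
Early plea reduction: 25% of 181 months = 45 months (rounded down)
After reduction: 181 − 45 = 136 months
Less time served: 136 months − 41 months = 95 months
Minimum 23 months: 95 months meets the minimum, no increase.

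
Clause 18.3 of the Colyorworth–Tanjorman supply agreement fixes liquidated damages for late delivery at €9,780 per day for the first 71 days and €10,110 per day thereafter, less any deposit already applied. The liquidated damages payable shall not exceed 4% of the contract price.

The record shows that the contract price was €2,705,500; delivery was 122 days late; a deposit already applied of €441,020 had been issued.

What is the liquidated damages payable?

€108,220

First 71 days: 71 × €9,780 = €694,380
Remaining days: (122 − 71) × €10,110 = €515,610
Accrued per-day damages: €694,380 + €515,610 = €1,209,990
Less deposit already applied: €1,209,990 − €441,020 = €768,970
Cap: 4% of €2,705,500 = €108,220
Cap at €108,220: €768,970 exceeds the cap → €108,220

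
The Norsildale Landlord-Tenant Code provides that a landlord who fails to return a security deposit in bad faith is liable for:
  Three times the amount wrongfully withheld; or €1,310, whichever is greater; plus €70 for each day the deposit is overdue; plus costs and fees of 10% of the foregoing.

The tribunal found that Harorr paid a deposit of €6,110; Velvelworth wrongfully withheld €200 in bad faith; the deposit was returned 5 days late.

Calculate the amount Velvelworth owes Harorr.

€1,826

Trebled: 3 × €200 = €600
Minimum €1,310: €600 is below the minimum → €1,310
Late-return penalty: 5 × €70 = €350
Damages plus late penalty: €1,310 + €350 = €1,660
Costs and fees: 10% of €1,660 = €166
Total recovery: €1,660 + €166 = €1,826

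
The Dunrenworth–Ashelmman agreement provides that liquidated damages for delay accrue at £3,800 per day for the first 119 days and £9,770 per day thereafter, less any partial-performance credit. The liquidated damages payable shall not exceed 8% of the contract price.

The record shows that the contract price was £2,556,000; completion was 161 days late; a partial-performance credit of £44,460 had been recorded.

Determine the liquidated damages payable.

First 119 days: 119 × £3,800 = £452,200
Remaining days: (161 − 119) × £9,770 = £410,340
Accrued per-day damages: £452,200 + £410,340 = £862,540
Less partial-performance credit: £862,540 − £44,460 = £818,080
Cap: 8% of £2,556,000 = £204,480
Cap at £204,480: £818,080 exceeds the cap → £204,480

Liquidated damages: £204,480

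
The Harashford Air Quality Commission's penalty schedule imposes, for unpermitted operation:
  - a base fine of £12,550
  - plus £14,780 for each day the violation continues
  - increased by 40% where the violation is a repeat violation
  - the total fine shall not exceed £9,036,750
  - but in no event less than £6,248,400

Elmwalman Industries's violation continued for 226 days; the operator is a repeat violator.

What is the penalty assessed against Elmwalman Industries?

Per-day component: 226 × £14,780 = £3,340,280
Base plus per-day: £12,550 + £3,340,280 = £3,352,830
Enhancement: 40% of £3,352,830 = £1,341,132
Enhanced fine: £3,352,830 + £1,341,132 = £4,693,962
Cap at £9,036,750: £4,693,962 is within the cap, no reduction.
Minimum £6,248,400: £4,693,962 is below the minimum → £6,248,400

£6,248,400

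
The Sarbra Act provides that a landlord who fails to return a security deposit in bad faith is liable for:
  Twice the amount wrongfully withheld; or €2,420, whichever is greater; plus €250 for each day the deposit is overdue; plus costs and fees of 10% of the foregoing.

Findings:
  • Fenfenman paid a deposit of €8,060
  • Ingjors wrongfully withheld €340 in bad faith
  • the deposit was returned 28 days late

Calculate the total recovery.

Doubled: 2 × €340 = €680
Minimum €2,420: €680 is below the minimum → €2,420
Late-return penalty: 28 × €250 = €7,000
Damages plus late penalty: €2,420 + €7,000 = €9,420
Costs and fees: 10% of €9,420 = €942
Total recovery: €9,420 + €942 = €10,362

€10,362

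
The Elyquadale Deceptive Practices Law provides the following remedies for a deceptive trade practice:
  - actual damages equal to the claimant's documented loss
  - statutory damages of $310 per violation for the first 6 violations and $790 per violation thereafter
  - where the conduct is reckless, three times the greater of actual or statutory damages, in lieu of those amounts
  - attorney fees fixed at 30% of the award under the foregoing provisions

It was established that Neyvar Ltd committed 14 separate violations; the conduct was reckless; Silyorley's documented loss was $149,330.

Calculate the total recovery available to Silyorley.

First 6 violations: 6 × $310 = $1,860
Remaining violations: (14 − 6) × $790 = $6,320
Statutory damages: $1,860 + $6,320 = $8,180
Greater of actual damages ($149,330) or statutory damages ($8,180): $149,330
Trebled: 3 × $149,330 = $447,990
Attorney fees: 30% of $447,990 = $134,397
Total recovery: $447,990 + $134,397 = $582,387

$582,387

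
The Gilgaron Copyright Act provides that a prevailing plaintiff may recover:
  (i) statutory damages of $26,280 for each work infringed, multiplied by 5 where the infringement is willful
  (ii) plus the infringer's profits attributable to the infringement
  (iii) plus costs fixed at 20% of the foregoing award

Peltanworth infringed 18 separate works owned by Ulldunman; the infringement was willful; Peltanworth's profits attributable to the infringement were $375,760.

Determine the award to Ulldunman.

Statutory damages: 18 × $26,280 = $473,040
Multiplied by 5: 5 × $473,040 = $2,365,200
Combined award: $2,365,200 + $375,760 = $2,740,960
Costs: 20% of $2,740,960 = $548,192
Award plus costs: $2,740,960 + $548,192 = $3,289,152

Award: $3,289,152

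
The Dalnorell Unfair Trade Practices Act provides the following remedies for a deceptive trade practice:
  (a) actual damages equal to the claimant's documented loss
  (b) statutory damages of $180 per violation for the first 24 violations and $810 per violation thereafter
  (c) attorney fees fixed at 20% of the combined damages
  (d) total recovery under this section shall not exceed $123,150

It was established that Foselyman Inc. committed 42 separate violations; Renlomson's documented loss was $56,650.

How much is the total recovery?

Total recovery: $90,660

First 24 violations: 24 × $180 = $4,320
Remaining violations: (42 − 24) × $810 = $14,580
Statutory damages: $4,320 + $14,580 = $18,900
Combined damages: $56,650 + $18,900 = $75,550
Attorney fees: 20% of $75,550 = $15,110
Total before cap: $75,550 + $15,110 = $90,660
Cap at $123,150: $90,660 is within the cap, no reduction.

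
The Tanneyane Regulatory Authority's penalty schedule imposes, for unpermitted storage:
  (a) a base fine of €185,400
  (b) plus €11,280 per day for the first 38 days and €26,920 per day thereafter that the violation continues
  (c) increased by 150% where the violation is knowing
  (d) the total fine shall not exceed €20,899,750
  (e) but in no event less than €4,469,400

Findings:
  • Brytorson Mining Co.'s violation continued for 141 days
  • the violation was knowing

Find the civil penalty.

Civil penalty: €8,467,000

First 38 days: 38 × €11,280 = €428,640
Remaining days: (141 − 38) × €26,920 = €2,772,760
Per-day component: €428,640 + €2,772,760 = €3,201,400
Base plus per-day: €185,400 + €3,201,400 = €3,386,800
Enhancement: 150% of €3,386,800 = €5,080,200
Enhanced fine: €3,386,800 + €5,080,200 = €8,467,000
Cap at €20,899,750: €8,467,000 is within the cap, no reduction.
Minimum €4,469,400: €8,467,000 meets the minimum, no increase.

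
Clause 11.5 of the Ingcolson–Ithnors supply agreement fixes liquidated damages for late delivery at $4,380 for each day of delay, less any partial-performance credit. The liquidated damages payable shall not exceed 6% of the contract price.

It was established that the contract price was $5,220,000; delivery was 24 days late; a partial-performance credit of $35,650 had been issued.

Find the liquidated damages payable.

Per-day damages: 24 × $4,380 = $105,120
Less partial-performance credit: $105,120 − $35,650 = $69,470
Cap: 6% of $5,220,000 = $313,200
Cap at $313,200: $69,470 is within the cap, no reduction.

$69,470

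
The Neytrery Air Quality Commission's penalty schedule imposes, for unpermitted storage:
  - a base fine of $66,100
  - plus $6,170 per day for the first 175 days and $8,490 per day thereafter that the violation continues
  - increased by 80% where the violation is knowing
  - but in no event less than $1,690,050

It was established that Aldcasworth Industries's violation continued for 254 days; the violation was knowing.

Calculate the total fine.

First 175 days: 175 × $6,170 = $1,079,750
Remaining days: (254 − 175) × $8,490 = $670,710
Per-day component: $1,079,750 + $670,710 = $1,750,460
Base plus per-day: $66,100 + $1,750,460 = $1,816,560
Enhancement: 80% of $1,816,560 = $1,453,248
Enhanced fine: $1,816,560 + $1,453,248 = $3,269,808
Minimum $1,690,050: $3,269,808 meets the minimum, no increase.

$3,269,808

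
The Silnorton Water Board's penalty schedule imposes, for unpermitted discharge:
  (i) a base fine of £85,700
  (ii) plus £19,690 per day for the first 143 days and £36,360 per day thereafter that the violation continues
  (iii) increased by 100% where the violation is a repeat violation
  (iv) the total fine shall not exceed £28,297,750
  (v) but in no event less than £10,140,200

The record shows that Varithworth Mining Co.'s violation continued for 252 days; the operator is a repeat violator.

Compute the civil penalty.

£13,729,220

First 143 days: 143 × £19,690 = £2,815,670
Remaining days: (252 − 143) × £36,360 = £3,963,240
Per-day component: £2,815,670 + £3,963,240 = £6,778,910
Base plus per-day: £85,700 + £6,778,910 = £6,864,610
Enhancement: 100% of £6,864,610 = £6,864,610
Enhanced fine: £6,864,610 + £6,864,610 = £13,729,220
Cap at £28,297,750: £13,729,220 is within the cap, no reduction.
Minimum £10,140,200: £13,729,220 meets the minimum, no increase.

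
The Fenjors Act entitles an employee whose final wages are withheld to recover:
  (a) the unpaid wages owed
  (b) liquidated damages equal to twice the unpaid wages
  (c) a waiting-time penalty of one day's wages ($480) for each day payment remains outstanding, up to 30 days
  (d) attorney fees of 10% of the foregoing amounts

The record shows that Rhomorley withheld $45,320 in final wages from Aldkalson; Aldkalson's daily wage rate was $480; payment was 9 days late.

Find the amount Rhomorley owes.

$154,308

Doubled: 2 × $45,320 = $90,640
Penalty days: min(9, 30) = 9
Waiting-time penalty: 9 × $480 = $4,320
Subtotal: $45,320 + $90,640 + $4,320 = $140,280
Attorney fees: 10% of $140,280 = $14,028
Total award: $140,280 + $14,028 = $154,308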